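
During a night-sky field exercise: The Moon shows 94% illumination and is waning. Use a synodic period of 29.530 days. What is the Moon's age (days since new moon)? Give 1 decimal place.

17.1 days

cos θ = 1 − 2f = -0.880, giving a principal value of 151.6°.
Waning ⇒ past full, so θ = 360° − 151.6° = 208.4°.
At 360°/29.530 d per day, 208.4° corresponds to 17.09 days.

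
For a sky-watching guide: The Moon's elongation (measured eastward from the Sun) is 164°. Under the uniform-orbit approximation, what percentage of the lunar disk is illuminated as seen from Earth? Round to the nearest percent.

98%

Half-versine of 164°: (1 − (-0.961))/2 = 0.981, i.e. 98%.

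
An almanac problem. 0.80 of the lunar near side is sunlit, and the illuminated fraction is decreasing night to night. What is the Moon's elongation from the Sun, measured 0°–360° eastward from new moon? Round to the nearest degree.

233°

From f = (1 − cos θ)/2: cos θ = 1 − 2×0.80 = -0.600; arccos → 126.9°.
A waning Moon lies in 180°–360°, so θ = 360° − 126.9° = 233.1°.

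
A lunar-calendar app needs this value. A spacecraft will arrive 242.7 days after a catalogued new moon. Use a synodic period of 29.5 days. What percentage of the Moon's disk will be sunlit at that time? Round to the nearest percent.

43%

242.7 d spans 8 complete synodic months (8 × 29.5 = 236.00 d) plus 6.70 d.
Phase angle: θ = 360°·(6.70 d)/(29.5 d) = 81.8°.
cos 81.8° = 0.143, so f = (1 − 0.143)/2 = 0.428, so 43%.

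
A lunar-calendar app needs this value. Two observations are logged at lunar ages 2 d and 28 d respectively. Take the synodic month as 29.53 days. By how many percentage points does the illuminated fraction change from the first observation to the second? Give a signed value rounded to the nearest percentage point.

θ₁ = 360° × 2/29.53 = 24.4°, f₁ = (1 − cos θ₁)/2 = 0.045.
θ₂ = 360° × 28/29.53 = 341.3°, f₂ = (1 − cos θ₂)/2 = 0.026.
Change = f₂ − f₁ = -0.018 → -2 percentage points.

-2 pp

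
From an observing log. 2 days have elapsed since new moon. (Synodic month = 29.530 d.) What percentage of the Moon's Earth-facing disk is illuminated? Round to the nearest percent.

Phase angle: θ = 360°·(2 d)/(29.530 d) = 24.4°.
With cos θ = 0.911, the lit fraction is (1 − 0.911)/2 ≈ 0.045, so 4%.

4%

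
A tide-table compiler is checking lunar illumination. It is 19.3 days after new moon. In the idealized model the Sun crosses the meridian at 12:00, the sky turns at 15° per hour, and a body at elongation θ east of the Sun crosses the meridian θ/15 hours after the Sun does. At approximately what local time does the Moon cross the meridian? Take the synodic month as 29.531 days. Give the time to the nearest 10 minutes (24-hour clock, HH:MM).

Phase angle: θ = 360°·(19.3 d)/(29.531 d) = 235.3°.
Delay after the Sun = 235.3° / (15°/h) ≈ 15.69 h.
12:00 + 15.685 h ≈ 03:41 → 03:40 to the nearest ten minutes.

03:40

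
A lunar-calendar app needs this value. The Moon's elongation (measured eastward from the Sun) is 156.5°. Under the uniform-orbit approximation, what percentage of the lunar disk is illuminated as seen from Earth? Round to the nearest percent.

Half-versine of 156.5°: (1 − (-0.917))/2 = 0.959, i.e. 96%.

96%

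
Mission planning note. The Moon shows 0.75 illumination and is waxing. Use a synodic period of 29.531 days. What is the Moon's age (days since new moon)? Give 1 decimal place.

9.8 days

cos θ = 1 − 2f = -0.500, giving a principal value of 120.0°.
Before full moon the principal value applies: θ = 120.0°.
That fraction of the synodic month is 120.0/360 × 29.531 d ≈ 9.84 d.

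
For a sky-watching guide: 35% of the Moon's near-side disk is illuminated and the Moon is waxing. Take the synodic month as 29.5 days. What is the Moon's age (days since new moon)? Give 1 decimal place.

5.9 days

Invert f = (1 − cos θ)/2 to get cos θ = 1 − 2(0.35) = 0.300, hence θ₀ = arccos 0.300 = 72.5°.
Waxing ⇒ before full, so θ = 72.5°.
That fraction of the synodic month is 72.5/360 × 29.5 d ≈ 5.94 d.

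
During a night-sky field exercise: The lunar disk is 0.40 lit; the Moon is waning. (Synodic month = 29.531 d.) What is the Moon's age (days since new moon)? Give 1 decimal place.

23.1 days

cos θ = 1 − 2f = 0.200, giving a principal value of 78.5°.
Since the Moon is past full (waning), take the reflex angle: θ = 360° − 78.5° = 281.5°.
That fraction of the synodic month is 281.5/360 × 29.531 d ≈ 23.09 d.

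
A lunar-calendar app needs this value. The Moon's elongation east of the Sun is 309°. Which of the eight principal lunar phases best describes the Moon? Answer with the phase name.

The waning crescent sector spans roughly 292°–338°; 309° falls inside it.

waning crescent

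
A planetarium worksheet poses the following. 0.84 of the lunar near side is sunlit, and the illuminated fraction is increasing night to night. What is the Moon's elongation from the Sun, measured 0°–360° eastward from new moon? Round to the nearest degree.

Invert f = (1 − cos θ)/2 to get cos θ = 1 − 2(0.84) = -0.680, hence θ₀ = arccos -0.680 = 132.8°.
Before full moon the principal value applies: θ = 132.8°.

133°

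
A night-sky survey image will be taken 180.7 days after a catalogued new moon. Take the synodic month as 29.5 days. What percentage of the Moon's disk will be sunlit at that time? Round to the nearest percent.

15%

Reduce mod P: 180.7 − 6×29.5 = 3.70 d into the current lunation.
Elongation θ = 360° × 3.70/29.5 ≈ 45.2°.
cos 45.2° = 0.705, so f = (1 − 0.705)/2 = 0.147, so 15%.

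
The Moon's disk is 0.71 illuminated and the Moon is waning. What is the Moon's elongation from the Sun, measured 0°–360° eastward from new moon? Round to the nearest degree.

cos θ = 1 − 2f = -0.420, giving a principal value of 114.8°.
Since the Moon is past full (waning), take the reflex angle: θ = 360° − 114.8° = 245.2°.

245°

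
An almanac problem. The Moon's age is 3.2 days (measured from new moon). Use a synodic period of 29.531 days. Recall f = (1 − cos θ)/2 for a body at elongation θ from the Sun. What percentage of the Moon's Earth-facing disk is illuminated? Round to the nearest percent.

The Moon has covered 3.2/29.531 of its cycle, so θ ≈ 360° × 3.2/29.531 = 39.0°.
With cos θ = 0.777, the lit fraction is (1 − 0.777)/2 ≈ 0.111, so 11%.

11%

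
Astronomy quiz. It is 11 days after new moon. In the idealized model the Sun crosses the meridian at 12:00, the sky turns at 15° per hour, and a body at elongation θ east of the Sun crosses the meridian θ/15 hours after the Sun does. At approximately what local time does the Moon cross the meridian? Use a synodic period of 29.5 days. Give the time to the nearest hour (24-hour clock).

Elongation θ = 360° × 11/29.5 ≈ 134.2°.
Delay after the Sun = 134.2° / (15°/h) ≈ 8.95 h.
12:00 + 8.95 h ≈ 20:57 → 21:00 to the nearest hour.

21:00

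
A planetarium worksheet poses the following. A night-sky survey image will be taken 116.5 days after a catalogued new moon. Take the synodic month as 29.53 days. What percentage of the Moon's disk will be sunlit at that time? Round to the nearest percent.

116.5 d spans 3 complete synodic months (3 × 29.53 = 88.59 d) plus 27.91 d.
Elongation θ = 360° × 27.91/29.53 ≈ 340.3°.
With cos θ = 0.941, the lit fraction is (1 − 0.941)/2 ≈ 0.029, so 3%.

3%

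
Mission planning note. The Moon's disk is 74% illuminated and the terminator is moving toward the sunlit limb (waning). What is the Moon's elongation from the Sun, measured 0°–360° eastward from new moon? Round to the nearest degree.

241°

Invert f = (1 − cos θ)/2 to get cos θ = 1 − 2(0.74) = -0.480, hence θ₀ = arccos -0.480 = 118.7°.
Since the Moon is past full (waning), take the reflex angle: θ = 360° − 118.7° = 241.3°.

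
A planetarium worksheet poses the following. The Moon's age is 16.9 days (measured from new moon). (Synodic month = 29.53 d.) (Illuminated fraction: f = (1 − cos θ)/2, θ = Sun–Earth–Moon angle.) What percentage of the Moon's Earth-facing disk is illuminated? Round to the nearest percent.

Phase angle: θ = 360°·(16.9 d)/(29.53 d) = 206.0°.
With cos θ = (-0.899), the lit fraction is (1 − (-0.899))/2 ≈ 0.949, so 95%.

95%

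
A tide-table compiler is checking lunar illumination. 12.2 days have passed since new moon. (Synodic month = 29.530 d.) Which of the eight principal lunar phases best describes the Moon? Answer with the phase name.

At 12.2/29.530 of the cycle, θ ≈ 149° — the waxing gibbous range.

waxing gibbous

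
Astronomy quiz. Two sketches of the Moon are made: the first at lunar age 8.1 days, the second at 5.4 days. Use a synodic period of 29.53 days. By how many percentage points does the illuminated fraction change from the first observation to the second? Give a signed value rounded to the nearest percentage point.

θ₁ = 360° × 8.1/29.53 = 98.7°, f₁ = (1 − cos θ₁)/2 = 0.576.
θ₂ = 360° × 5.4/29.53 = 65.8°, f₂ = (1 − cos θ₂)/2 = 0.295.
Change = f₂ − f₁ = -0.281 → -28 percentage points.

-28 pp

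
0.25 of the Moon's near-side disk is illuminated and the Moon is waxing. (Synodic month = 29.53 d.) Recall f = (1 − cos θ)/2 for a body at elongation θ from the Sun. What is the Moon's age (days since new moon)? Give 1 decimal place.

4.9 days

cos θ = 1 − 2f = 0.500, giving a principal value of 60.0°.
Before full moon the principal value applies: θ = 60.0°.
At 360°/29.53 d per day, 60.0° corresponds to 4.92 days.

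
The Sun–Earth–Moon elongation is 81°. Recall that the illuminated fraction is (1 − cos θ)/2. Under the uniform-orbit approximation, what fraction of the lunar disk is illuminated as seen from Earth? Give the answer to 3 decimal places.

0.422

Half-versine of 81°: (1 − 0.156)/2 = 0.422.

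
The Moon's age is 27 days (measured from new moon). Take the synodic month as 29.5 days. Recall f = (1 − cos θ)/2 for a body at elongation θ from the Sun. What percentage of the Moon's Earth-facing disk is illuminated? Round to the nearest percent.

7%

The Moon has covered 27/29.5 of its cycle, so θ ≈ 360° × 27/29.5 = 329.5°.
cos 329.5° = 0.862, so f = (1 − 0.862)/2 = 0.069, so 7%.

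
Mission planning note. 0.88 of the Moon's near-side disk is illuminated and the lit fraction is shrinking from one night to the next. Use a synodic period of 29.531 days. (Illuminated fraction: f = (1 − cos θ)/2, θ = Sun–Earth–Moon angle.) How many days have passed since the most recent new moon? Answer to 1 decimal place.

From f = (1 − cos θ)/2: cos θ = 1 − 2×0.88 = -0.760; arccos → 139.5°.
Waning ⇒ past full, so θ = 360° − 139.5° = 220.5°.
That fraction of the synodic month is 220.5/360 × 29.531 d ≈ 18.09 d.

18.1 days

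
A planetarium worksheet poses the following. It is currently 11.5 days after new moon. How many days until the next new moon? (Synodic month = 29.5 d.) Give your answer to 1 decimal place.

18.0 days

One full lunation from the last new moon is 29.5 d; remaining = 29.5 − 11.5 = 18.000 d.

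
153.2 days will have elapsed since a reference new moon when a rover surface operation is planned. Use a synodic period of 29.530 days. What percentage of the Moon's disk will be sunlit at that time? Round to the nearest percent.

Reduce mod P: 153.2 − 5×29.530 = 5.55 d into the current lunation.
Elongation θ = 360° × 5.55/29.530 ≈ 67.7°.
Illuminated fraction = (1 − cos 67.7°)/2 = (1 − 0.380)/2 ≈ 0.310, so 31%.

31%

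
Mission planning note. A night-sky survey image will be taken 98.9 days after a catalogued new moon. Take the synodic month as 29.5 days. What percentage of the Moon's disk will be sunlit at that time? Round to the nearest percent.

Reduce mod P: 98.9 − 3×29.5 = 10.40 d into the current lunation.
Phase angle: θ = 360°·(10.40 d)/(29.5 d) = 126.9°.
With cos θ = (-0.601), the lit fraction is (1 − (-0.601))/2 ≈ 0.800, so 80%.

80%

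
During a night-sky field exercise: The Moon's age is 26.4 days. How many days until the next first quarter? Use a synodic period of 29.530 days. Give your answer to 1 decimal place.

10.5 days

First quarter occurs at elongation 90°, i.e. at age 29.530 × 90/360 = 7.383 d.
This lunation's first quarter (7.383 d) has passed, so add one period: 36.913 − 26.4 = 10.513 days.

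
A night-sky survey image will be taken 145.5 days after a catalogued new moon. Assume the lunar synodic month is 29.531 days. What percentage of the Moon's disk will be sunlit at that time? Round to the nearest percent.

145.5 d spans 4 complete synodic months (4 × 29.531 = 118.12 d) plus 27.38 d.
The Moon has covered 27.38/29.531 of its cycle, so θ ≈ 360° × 27.38/29.531 = 333.7°.
Illuminated fraction = (1 − cos 333.7°)/2 = (1 − 0.897)/2 ≈ 0.052, so 5%.

5%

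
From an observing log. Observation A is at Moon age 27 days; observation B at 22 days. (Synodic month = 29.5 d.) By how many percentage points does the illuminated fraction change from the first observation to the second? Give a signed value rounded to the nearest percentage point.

+44 percentage points

θ₁ = 360° × 27/29.5 = 329.5°, f₁ = (1 − cos θ₁)/2 = 0.069.
θ₂ = 360° × 22/29.5 = 268.5°, f₂ = (1 − cos θ₂)/2 = 0.513.
Change = f₂ − f₁ = +0.444 → +44 percentage points.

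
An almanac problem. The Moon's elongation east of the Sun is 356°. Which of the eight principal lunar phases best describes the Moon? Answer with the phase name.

new moon

356° lies in the new moon sector of the 8-phase cycle.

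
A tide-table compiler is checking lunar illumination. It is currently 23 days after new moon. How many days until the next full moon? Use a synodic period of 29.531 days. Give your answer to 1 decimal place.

21.3 days

Full moon occurs at elongation 180°, i.e. at age 29.531 × 180/360 = 14.765 d.
This lunation's full moon (14.765 d) has passed, so add one period: 44.296 − 23 = 21.296 days.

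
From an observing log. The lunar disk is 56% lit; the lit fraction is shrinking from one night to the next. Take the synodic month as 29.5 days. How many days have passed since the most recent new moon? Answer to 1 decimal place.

21.6 days

Invert f = (1 − cos θ)/2 to get cos θ = 1 − 2(0.56) = -0.120, hence θ₀ = arccos -0.120 = 96.9°.
A waning Moon lies in 180°–360°, so θ = 360° − 96.9° = 263.1°.
At 360°/29.5 d per day, 263.1° corresponds to 21.56 days.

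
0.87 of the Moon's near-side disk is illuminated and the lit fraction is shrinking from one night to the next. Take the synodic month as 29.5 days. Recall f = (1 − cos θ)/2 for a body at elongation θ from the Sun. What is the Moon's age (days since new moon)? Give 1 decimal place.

Invert f = (1 − cos θ)/2 to get cos θ = 1 − 2(0.87) = -0.740, hence θ₀ = arccos -0.740 = 137.7°.
A waning Moon lies in 180°–360°, so θ = 360° − 137.7° = 222.3°.
At 360°/29.5 d per day, 222.3° corresponds to 18.21 days.

18.2 days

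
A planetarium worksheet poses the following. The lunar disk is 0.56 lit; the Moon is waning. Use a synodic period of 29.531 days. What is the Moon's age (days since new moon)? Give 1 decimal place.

21.6 days

From f = (1 − cos θ)/2: cos θ = 1 − 2×0.56 = -0.120; arccos → 96.9°.
Since the Moon is past full (waning), take the reflex angle: θ = 360° − 96.9° = 263.1°.
Age = 29.531 × 263.1°/360° ≈ 21.58 days.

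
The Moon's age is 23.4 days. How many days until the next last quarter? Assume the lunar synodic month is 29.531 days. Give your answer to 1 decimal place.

Last quarter occurs at elongation 270°, i.e. at age 29.531 × 270/360 = 22.148 d.
Already past this cycle's last quarter; the next is at 22.148 + 29.531 = 51.679 d, so 51.679 − 23.4 = 28.279 days.

28.3 days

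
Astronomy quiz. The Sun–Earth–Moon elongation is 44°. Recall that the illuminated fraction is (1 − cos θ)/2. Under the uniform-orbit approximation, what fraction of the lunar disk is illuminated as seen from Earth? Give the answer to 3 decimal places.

0.140

cos 44° = 0.719, so f = (1 − 0.719)/2 = 0.140.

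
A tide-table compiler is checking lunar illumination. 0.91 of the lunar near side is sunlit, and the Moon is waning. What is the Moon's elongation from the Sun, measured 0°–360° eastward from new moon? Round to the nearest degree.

Invert f = (1 − cos θ)/2 to get cos θ = 1 − 2(0.91) = -0.820, hence θ₀ = arccos -0.820 = 145.1°.
A waning Moon lies in 180°–360°, so θ = 360° − 145.1° = 214.9°.

215°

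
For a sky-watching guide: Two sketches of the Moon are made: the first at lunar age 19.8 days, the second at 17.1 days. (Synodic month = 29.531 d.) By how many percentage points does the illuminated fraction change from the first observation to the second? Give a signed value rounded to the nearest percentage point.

+20 percentage points

θ₁ = 360° × 19.8/29.531 = 241.4°, f₁ = (1 − cos θ₁)/2 = 0.740.
θ₂ = 360° × 17.1/29.531 = 208.5°, f₂ = (1 − cos θ₂)/2 = 0.940.
Change = f₂ − f₁ = +0.200 → +20 percentage points.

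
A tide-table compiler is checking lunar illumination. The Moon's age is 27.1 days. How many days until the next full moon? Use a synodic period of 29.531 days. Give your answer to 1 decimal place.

Full moon occurs at elongation 180°, i.e. at age 29.531 × 180/360 = 14.765 d.
Already past this cycle's full moon; the next is at 14.765 + 29.531 = 44.296 d, so 44.296 − 27.1 = 17.196 days.

17.2 days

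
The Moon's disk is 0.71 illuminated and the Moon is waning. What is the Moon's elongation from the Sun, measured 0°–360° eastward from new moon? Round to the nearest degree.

Invert f = (1 − cos θ)/2 to get cos θ = 1 − 2(0.71) = -0.420, hence θ₀ = arccos -0.420 = 114.8°.
A waning Moon lies in 180°–360°, so θ = 360° − 114.8° = 245.2°.

245°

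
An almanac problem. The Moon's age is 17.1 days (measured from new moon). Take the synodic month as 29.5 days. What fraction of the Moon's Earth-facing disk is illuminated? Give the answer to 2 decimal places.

Elongation θ = 360° × 17.1/29.5 ≈ 208.7°.
Illuminated fraction = (1 − cos 208.7°)/2 = (1 − (-0.877))/2 ≈ 0.939.

0.94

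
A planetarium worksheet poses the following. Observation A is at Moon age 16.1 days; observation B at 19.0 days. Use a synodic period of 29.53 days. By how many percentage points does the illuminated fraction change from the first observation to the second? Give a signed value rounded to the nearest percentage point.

First observation: θ = 360°·16.1/29.53 = 196.3°, so f = 0.980.
Second observation: θ = 231.6°, f = 0.810.
Δf = 0.810 − 0.980 = -0.170, i.e. -17 pp.

-17 pp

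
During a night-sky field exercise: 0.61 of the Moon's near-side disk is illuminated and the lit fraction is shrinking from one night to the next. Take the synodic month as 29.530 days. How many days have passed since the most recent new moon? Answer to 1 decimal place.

cos θ = 1 − 2f = -0.220, giving a principal value of 102.7°.
Since the Moon is past full (waning), take the reflex angle: θ = 360° − 102.7° = 257.3°.
At 360°/29.530 d per day, 257.3° corresponds to 21.11 days.

21.1 days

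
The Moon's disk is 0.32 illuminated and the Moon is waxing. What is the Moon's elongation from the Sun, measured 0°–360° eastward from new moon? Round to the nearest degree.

cos θ = 1 − 2f = 0.360, giving a principal value of 68.9°.
Waxing ⇒ before full, so θ = 68.9°.

69°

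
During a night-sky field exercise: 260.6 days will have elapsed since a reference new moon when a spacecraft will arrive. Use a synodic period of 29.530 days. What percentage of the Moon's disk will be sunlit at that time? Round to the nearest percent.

27%

260.6/29.530 = 8.825 lunations, so 8 complete cycles and 24.36 d into the next.
The Moon has covered 24.36/29.530 of its cycle, so θ ≈ 360° × 24.36/29.530 = 297.0°.
With cos θ = 0.454, the lit fraction is (1 − 0.454)/2 ≈ 0.273, so 27%.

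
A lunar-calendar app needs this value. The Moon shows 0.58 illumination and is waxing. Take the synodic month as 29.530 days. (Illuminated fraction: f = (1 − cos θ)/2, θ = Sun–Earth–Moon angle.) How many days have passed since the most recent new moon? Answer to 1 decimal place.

cos θ = 1 − 2f = -0.160, giving a principal value of 99.2°.
Before full moon the principal value applies: θ = 99.2°.
At 360°/29.530 d per day, 99.2° corresponds to 8.14 days.

8.1 days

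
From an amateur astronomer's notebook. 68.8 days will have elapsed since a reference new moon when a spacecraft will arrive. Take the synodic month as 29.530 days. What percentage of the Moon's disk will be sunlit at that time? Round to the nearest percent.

74%

68.8/29.530 = 2.330 lunations, so 2 complete cycles and 9.74 d into the next.
Phase angle: θ = 360°·(9.74 d)/(29.530 d) = 118.7°.
Illuminated fraction = (1 − cos 118.7°)/2 = (1 − (-0.481))/2 ≈ 0.740, so 74%.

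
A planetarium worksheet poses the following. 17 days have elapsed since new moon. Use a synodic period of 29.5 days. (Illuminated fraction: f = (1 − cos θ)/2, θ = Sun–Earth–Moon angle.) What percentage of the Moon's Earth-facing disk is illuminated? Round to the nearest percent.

94%

The Moon has covered 17/29.5 of its cycle, so θ ≈ 360° × 17/29.5 = 207.5°.
cos 207.5° = (-0.887), so f = (1 − (-0.887))/2 = 0.944, so 94%.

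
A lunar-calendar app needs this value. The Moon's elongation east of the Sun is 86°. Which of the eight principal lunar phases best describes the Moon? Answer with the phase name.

first quarter

86° lies in the first quarter sector of the 8-phase cycle.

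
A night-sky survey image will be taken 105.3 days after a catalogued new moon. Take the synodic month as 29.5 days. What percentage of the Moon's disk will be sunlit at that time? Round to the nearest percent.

105.3 d spans 3 complete synodic months (3 × 29.5 = 88.50 d) plus 16.80 d.
The Moon has covered 16.80/29.5 of its cycle, so θ ≈ 360° × 16.80/29.5 = 205.0°.
With cos θ = (-0.906), the lit fraction is (1 − (-0.906))/2 ≈ 0.953, so 95%.

95%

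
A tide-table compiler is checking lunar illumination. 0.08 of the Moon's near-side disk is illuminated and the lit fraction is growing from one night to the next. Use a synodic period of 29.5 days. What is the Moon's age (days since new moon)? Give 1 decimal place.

2.7 days

From f = (1 − cos θ)/2: cos θ = 1 − 2×0.08 = 0.840; arccos → 32.9°.
The Moon is waxing (0°–180°), so θ = 32.9° directly.
Age = 29.5 × 32.9°/360° ≈ 2.69 days.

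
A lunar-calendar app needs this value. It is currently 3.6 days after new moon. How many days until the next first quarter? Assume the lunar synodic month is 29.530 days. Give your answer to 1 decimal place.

First quarter is 0.25 of the way through the cycle: age 0.25 × 29.530 = 7.383 d.
That is 7.383 − 3.6 = 3.783 days ahead.

3.8 days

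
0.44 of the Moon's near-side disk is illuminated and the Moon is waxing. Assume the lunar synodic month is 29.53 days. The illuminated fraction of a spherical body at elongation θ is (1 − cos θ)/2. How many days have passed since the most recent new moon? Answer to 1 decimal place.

6.8 days

From f = (1 − cos θ)/2: cos θ = 1 − 2×0.44 = 0.120; arccos → 83.1°.
The Moon is waxing (0°–180°), so θ = 83.1° directly.
At 360°/29.53 d per day, 83.1° corresponds to 6.82 days.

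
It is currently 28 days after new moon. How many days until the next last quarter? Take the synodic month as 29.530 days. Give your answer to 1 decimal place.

23.7 days

Last quarter is 0.75 of the way through the cycle: age 0.75 × 29.530 = 22.148 d.
This lunation's last quarter (22.148 d) has passed, so add one period: 51.678 − 28 = 23.678 days.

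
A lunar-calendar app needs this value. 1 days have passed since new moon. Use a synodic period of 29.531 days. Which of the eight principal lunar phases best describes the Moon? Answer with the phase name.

θ ≈ 360° × 1/29.531 = 12°, which falls in the new moon sector.

new moon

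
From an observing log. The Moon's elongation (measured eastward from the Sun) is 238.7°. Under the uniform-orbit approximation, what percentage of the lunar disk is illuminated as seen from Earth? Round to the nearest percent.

Half-versine of 238.7°: (1 − (-0.520))/2 = 0.760, i.e. 76%.

76%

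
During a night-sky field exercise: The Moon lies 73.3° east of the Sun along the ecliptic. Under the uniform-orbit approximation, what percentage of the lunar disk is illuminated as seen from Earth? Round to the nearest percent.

Half-versine of 73.3°: (1 − 0.287)/2 = 0.356, i.e. 36%.

36%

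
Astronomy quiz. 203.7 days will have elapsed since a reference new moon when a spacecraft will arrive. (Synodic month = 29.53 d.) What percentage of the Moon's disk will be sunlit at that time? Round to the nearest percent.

Reduce mod P: 203.7 − 6×29.53 = 26.52 d into the current lunation.
Phase angle: θ = 360°·(26.52 d)/(29.53 d) = 323.3°.
With cos θ = 0.802, the lit fraction is (1 − 0.802)/2 ≈ 0.099, so 10%.

10%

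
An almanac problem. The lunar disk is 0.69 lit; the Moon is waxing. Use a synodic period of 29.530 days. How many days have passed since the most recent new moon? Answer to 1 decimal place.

9.2 days

From f = (1 − cos θ)/2: cos θ = 1 − 2×0.69 = -0.380; arccos → 112.3°.
Waxing ⇒ before full, so θ = 112.3°.
At 360°/29.530 d per day, 112.3° corresponds to 9.21 days.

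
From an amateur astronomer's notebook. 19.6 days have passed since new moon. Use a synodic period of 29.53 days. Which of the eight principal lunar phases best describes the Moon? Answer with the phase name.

θ ≈ 360° × 19.6/29.53 = 239°, which falls in the waning gibbous sector.

waning gibbous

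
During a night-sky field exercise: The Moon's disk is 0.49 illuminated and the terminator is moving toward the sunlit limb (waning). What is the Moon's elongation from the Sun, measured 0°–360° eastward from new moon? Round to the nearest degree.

cos θ = 1 − 2f = 0.020, giving a principal value of 88.9°.
A waning Moon lies in 180°–360°, so θ = 360° − 88.9° = 271.1°.

271°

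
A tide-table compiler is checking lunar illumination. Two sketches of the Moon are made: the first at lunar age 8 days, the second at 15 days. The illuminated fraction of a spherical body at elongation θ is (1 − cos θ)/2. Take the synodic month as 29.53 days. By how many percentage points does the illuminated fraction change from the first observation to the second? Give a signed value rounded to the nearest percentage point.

θ₁ = 360° × 8/29.53 = 97.5°, f₁ = (1 − cos θ₁)/2 = 0.566.
θ₂ = 360° × 15/29.53 = 182.9°, f₂ = (1 − cos θ₂)/2 = 0.999.
Change = f₂ − f₁ = +0.434 → +43 percentage points.

+43 pp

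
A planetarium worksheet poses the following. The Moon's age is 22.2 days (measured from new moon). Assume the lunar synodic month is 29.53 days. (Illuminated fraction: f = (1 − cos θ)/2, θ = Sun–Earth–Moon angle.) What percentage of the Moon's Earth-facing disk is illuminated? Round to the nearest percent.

Phase angle: θ = 360°·(22.2 d)/(29.53 d) = 270.6°.
cos 270.6° = 0.011, so f = (1 − 0.011)/2 = 0.494, so 49%.

49%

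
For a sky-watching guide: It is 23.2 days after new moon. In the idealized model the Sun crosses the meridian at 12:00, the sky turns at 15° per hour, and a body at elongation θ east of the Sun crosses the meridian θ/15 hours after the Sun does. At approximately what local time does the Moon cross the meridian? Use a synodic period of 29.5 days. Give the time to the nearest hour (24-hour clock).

07:00

Elongation θ = 360° × 23.2/29.5 ≈ 283.1°.
The Moon trails the Sun by θ/15 = 283.1/15 ≈ 18.87 hours.
12:00 + 18.87 h ≈ 06:52 → 07:00 to the nearest hour.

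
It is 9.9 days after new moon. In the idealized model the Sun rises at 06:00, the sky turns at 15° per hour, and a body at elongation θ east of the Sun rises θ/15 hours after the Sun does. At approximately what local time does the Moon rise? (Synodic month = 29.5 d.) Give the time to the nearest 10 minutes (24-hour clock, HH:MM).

The Moon has covered 9.9/29.5 of its cycle, so θ ≈ 360° × 9.9/29.5 = 120.8°.
At 15° of sky rotation per hour, 120.8° corresponds to a 8.05 h lag.
06:00 + 8.054 h ≈ 14:03 → 14:00 to the nearest ten minutes.

14:00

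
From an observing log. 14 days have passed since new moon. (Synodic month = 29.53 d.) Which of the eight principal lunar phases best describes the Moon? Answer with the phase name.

At 14/29.53 of the cycle, θ ≈ 171° — the full moon range.

full moon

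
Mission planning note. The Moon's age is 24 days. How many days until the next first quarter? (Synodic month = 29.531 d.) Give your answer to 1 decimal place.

12.9 days

First quarter occurs at elongation 90°, i.e. at age 29.531 × 90/360 = 7.383 d.
This lunation's first quarter (7.383 d) has passed, so add one period: 36.914 − 24 = 12.914 days.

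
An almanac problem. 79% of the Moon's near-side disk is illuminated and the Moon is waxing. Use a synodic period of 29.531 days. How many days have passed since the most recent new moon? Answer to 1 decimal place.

cos θ = 1 − 2f = -0.580, giving a principal value of 125.5°.
Waxing ⇒ before full, so θ = 125.5°.
At 360°/29.531 d per day, 125.5° corresponds to 10.29 days.

10.3 days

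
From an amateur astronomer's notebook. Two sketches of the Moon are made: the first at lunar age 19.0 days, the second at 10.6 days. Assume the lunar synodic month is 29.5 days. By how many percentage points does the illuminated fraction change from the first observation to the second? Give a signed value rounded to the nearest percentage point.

θ₁ = 360° × 19.0/29.5 = 231.9°, f₁ = (1 − cos θ₁)/2 = 0.809.
θ₂ = 360° × 10.6/29.5 = 129.4°, f₂ = (1 − cos θ₂)/2 = 0.817.
Change = f₂ − f₁ = +0.008 → +1 percentage points.

+1 percentage points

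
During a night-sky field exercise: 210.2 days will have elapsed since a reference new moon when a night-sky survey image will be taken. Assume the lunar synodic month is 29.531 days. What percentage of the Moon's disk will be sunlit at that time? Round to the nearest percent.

210.2 d spans 7 complete synodic months (7 × 29.531 = 206.72 d) plus 3.48 d.
The Moon has covered 3.48/29.531 of its cycle, so θ ≈ 360° × 3.48/29.531 = 42.5°.
Illuminated fraction = (1 − cos 42.5°)/2 = (1 − 0.738)/2 ≈ 0.131, so 13%.

13%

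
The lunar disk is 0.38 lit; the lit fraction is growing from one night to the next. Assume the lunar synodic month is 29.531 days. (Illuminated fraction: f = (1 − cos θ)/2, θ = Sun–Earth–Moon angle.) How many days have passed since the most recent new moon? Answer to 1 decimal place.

6.2 days

cos θ = 1 − 2f = 0.240, giving a principal value of 76.1°.
Before full moon the principal value applies: θ = 76.1°.
That fraction of the synodic month is 76.1/360 × 29.531 d ≈ 6.24 d.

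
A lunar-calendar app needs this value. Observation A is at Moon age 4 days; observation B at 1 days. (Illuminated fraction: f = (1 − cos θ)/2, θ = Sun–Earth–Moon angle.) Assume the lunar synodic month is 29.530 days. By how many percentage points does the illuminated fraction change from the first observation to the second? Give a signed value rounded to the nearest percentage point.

θ₁ = 360° × 4/29.530 = 48.8°, f₁ = (1 − cos θ₁)/2 = 0.170.
θ₂ = 360° × 1/29.530 = 12.2°, f₂ = (1 − cos θ₂)/2 = 0.011.
Change = f₂ − f₁ = -0.159 → -16 percentage points.

-16 percentage points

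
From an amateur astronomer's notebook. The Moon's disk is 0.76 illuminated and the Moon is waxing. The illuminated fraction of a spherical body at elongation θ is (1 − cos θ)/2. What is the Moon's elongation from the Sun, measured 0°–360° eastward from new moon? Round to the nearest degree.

121°

Invert f = (1 − cos θ)/2 to get cos θ = 1 − 2(0.76) = -0.520, hence θ₀ = arccos -0.520 = 121.3°.
Waxing ⇒ before full, so θ = 121.3°.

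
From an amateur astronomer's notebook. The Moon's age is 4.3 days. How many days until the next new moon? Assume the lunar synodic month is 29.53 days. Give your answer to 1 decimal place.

The next new moon completes the synodic month: 29.53 − 4.3 = 25.230 days.

25.2 days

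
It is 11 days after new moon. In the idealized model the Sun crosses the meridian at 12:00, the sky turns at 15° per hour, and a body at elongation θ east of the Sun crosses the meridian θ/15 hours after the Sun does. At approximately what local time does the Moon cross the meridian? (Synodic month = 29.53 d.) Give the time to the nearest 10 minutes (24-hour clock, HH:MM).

21:00

The Moon has covered 11/29.53 of its cycle, so θ ≈ 360° × 11/29.53 = 134.1°.
Delay after the Sun = 134.1° / (15°/h) ≈ 8.94 h.
12:00 + 8.940 h ≈ 20:56 → 21:00 to the nearest ten minutes.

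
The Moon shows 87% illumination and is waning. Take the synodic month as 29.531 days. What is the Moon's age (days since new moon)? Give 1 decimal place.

18.2 days

From f = (1 − cos θ)/2: cos θ = 1 − 2×0.87 = -0.740; arccos → 137.7°.
Waning ⇒ past full, so θ = 360° − 137.7° = 222.3°.
Age = 29.531 × 222.3°/360° ≈ 18.23 days.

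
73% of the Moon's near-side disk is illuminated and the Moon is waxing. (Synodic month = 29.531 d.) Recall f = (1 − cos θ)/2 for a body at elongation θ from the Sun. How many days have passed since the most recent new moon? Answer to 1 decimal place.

9.6 days

cos θ = 1 − 2f = -0.460, giving a principal value of 117.4°.
Before full moon the principal value applies: θ = 117.4°.
That fraction of the synodic month is 117.4/360 × 29.531 d ≈ 9.63 d.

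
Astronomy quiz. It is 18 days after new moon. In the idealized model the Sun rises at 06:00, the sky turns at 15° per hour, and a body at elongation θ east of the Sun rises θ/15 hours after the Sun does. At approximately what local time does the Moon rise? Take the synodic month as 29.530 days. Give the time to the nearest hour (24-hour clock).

The Moon has covered 18/29.530 of its cycle, so θ ≈ 360° × 18/29.530 = 219.4°.
Delay after the Sun = 219.4° / (15°/h) ≈ 14.63 h.
06:00 + 14.63 h ≈ 20:38 → 21:00 to the nearest hour.

21:00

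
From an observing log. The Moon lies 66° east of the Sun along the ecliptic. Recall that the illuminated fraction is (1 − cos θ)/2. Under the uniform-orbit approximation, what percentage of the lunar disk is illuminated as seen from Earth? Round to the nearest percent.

f = (1 − cos 66°)/2 = (1 − 0.407)/2 ≈ 0.297, i.e. 30%.

30%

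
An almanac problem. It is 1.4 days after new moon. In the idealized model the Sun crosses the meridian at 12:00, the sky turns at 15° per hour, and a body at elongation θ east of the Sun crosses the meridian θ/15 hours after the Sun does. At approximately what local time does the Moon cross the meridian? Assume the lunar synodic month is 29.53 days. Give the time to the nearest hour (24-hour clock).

13:00

Phase angle: θ = 360°·(1.4 d)/(29.53 d) = 17.1°.
Delay after the Sun = 17.1° / (15°/h) ≈ 1.14 h.
12:00 + 1.14 h ≈ 13:08 → 13:00 to the nearest hour.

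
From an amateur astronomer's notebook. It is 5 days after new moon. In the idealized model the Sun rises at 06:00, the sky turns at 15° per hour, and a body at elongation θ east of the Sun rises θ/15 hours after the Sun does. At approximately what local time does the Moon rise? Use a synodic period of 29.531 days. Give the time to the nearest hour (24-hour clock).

10:00

Phase angle: θ = 360°·(5 d)/(29.531 d) = 61.0°.
Delay after the Sun = 61.0° / (15°/h) ≈ 4.06 h.
06:00 + 4.06 h ≈ 10:04 → 10:00 to the nearest hour.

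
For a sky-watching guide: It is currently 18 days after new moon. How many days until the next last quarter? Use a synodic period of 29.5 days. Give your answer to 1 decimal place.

Last quarter occurs at elongation 270°, i.e. at age 29.5 × 270/360 = 22.125 d.
So 4.125 days remain (22.125 − 18).

4.1 days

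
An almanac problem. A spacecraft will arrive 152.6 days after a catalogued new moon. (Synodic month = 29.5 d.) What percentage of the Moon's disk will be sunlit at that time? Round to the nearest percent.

152.6/29.5 = 5.173 lunations, so 5 complete cycles and 5.10 d into the next.
Elongation θ = 360° × 5.10/29.5 ≈ 62.2°.
Illuminated fraction = (1 − cos 62.2°)/2 = (1 − 0.466)/2 ≈ 0.267, so 27%.

27%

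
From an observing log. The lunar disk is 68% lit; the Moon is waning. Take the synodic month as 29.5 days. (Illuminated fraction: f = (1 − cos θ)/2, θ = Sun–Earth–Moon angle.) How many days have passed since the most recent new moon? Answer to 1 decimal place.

20.4 days

cos θ = 1 − 2f = -0.360, giving a principal value of 111.1°.
A waning Moon lies in 180°–360°, so θ = 360° − 111.1° = 248.9°.
Age = 29.5 × 248.9°/360° ≈ 20.40 days.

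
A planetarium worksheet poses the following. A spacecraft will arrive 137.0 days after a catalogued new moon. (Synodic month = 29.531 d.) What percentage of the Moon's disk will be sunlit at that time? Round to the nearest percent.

137.0 d spans 4 complete synodic months (4 × 29.531 = 118.12 d) plus 18.88 d.
Phase angle: θ = 360°·(18.88 d)/(29.531 d) = 230.1°.
With cos θ = (-0.641), the lit fraction is (1 − (-0.641))/2 ≈ 0.821, so 82%.

82%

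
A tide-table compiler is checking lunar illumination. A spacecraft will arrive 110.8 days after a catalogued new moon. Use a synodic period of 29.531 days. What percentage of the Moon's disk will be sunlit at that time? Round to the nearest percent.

49%

Reduce mod P: 110.8 − 3×29.531 = 22.21 d into the current lunation.
The Moon has covered 22.21/29.531 of its cycle, so θ ≈ 360° × 22.21/29.531 = 270.7°.
With cos θ = 0.012, the lit fraction is (1 − 0.012)/2 ≈ 0.494, so 49%.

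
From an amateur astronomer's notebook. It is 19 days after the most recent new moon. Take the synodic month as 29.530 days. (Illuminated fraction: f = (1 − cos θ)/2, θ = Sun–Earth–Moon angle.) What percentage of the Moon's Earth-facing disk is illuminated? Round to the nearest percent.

81%

The Moon has covered 19/29.530 of its cycle, so θ ≈ 360° × 19/29.530 = 231.6°.
With cos θ = (-0.621), the lit fraction is (1 − (-0.621))/2 ≈ 0.810, so 81%.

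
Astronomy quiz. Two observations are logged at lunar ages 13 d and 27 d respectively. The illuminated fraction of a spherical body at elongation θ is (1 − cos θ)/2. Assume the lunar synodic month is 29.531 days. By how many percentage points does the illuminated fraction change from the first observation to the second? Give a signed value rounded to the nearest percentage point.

-89 percentage points

First observation: θ = 360°·13/29.531 = 158.5°, so f = 0.965.
Second observation: θ = 329.1°, f = 0.071.
Δf = 0.071 − 0.965 = -0.894, i.e. -89 pp.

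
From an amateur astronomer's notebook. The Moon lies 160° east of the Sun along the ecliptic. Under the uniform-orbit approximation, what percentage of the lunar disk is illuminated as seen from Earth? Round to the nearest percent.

Half-versine of 160°: (1 − (-0.940))/2 = 0.970, i.e. 97%.

97%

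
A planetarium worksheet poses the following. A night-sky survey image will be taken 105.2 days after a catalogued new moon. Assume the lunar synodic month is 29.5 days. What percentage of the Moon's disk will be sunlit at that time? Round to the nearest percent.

105.2 d spans 3 complete synodic months (3 × 29.5 = 88.50 d) plus 16.70 d.
Elongation θ = 360° × 16.70/29.5 ≈ 203.8°.
cos 203.8° = (-0.915), so f = (1 − (-0.915))/2 = 0.957, so 96%.

96%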